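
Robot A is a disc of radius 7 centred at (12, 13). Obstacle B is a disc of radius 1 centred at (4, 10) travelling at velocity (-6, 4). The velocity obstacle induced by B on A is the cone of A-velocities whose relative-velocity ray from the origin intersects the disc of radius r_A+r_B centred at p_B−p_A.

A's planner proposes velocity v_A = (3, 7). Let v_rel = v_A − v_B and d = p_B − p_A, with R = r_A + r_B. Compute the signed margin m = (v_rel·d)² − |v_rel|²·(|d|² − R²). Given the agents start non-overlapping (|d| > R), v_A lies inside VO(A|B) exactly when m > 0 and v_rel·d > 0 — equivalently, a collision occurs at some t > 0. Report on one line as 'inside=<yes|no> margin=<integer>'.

d = (-8, -3),  |d|² = 73;  R = 7+1 = 8,  c = 73−8² = 9
v_rel = (9, 3),  |v_rel|² = 90;  v_rel·d = (9)·(-8) + (3)·(-3) = -81
90·t² + 162·t + 9 = 0  ⇒  m = (-81)² − 90·9 = 5751
m = 5751 > 0,  v_rel·d = -81 < 0  ⇒  outside

inside=no margin=5751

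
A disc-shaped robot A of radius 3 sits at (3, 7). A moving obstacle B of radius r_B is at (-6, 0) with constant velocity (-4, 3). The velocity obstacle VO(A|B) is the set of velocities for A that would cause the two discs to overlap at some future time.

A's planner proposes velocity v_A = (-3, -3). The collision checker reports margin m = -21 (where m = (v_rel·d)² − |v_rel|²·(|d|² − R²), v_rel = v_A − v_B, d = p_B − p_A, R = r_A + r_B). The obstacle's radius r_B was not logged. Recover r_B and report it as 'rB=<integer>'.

m = -21
d = (-9, -7);  v_rel = (1, -6),  |v_rel|² = 37
v_rel×d = (1)·(-7) − (-6)·(-9) = -61
since m = R²·37 − (-61)²:  R² = (3721 + -21) / 37 = 100
R = √100 = 10  ⇒  r_B = 10 − 3 = 7

rB=7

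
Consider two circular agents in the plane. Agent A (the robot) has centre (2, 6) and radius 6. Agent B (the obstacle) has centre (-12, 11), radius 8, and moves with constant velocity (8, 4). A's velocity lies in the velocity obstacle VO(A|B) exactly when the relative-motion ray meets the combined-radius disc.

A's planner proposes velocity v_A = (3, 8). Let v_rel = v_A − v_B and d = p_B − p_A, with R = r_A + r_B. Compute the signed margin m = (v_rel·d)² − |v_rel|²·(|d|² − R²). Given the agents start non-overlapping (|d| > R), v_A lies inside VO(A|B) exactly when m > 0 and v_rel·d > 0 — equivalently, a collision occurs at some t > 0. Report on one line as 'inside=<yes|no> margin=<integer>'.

d = (-14, 5),  |d|² = 221;  R = 6+8 = 14,  c = 221−14² = 25
v_rel = (-5, 4),  |v_rel|² = 41;  v_rel·d = (-5)·(-14) + (4)·(5) = 90
41·t² − 180·t + 25 = 0  ⇒  m = 90² − 41·25 = 7075
m = 7075 > 0,  v_rel·d = 90 > 0  ⇒  inside

inside=yes margin=7075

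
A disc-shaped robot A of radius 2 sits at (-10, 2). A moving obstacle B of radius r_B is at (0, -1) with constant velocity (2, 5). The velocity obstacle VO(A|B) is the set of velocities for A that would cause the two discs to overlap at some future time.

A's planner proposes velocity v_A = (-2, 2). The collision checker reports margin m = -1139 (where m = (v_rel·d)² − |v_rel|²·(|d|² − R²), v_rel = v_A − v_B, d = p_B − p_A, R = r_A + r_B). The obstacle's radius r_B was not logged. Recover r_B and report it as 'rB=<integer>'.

m = -1139
d = (10, -3);  v_rel = (-4, -3),  |v_rel|² = 25
v_rel×d = (-4)·(-3) − (-3)·(10) = 42
since m = R²·25 − 42²:  R² = (1764 + -1139) / 25 = 25
R = √25 = 5  ⇒  r_B = 5 − 2 = 3

rB=3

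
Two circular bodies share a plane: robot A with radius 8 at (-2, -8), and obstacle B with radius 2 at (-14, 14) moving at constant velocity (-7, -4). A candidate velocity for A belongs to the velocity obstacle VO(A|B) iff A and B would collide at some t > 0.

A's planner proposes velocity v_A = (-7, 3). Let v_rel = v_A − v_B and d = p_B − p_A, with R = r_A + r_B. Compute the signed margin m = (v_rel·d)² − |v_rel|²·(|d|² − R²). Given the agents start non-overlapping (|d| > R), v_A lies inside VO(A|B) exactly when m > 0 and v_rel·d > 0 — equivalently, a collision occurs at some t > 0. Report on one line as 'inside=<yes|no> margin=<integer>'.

d = (-12, 22),  |d|² = 628;  R = 8+2 = 10,  c = 628−10² = 528
v_rel = (0, 7),  |v_rel|² = 49;  v_rel·d = (0)·(-12) + (7)·(22) = 154
49·t² − 308·t + 528 = 0  ⇒  m = 154² − 49·528 = -2156
m = -2156 < 0,  v_rel·d = 154 > 0  ⇒  outside

inside=no margin=-2156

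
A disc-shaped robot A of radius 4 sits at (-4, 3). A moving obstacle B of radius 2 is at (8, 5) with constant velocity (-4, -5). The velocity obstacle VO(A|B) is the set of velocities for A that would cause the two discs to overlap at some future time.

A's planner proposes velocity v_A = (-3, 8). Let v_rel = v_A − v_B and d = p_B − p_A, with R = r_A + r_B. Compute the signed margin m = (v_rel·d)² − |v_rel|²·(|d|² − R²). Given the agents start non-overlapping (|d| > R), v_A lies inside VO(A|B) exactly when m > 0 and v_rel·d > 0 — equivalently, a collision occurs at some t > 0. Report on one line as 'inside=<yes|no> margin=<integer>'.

d = (12, 2),  |d|² = 148;  R = 4+2 = 6,  c = 148−6² = 112
v_rel = (1, 13),  |v_rel|² = 170;  v_rel·d = (1)·(12) + (13)·(2) = 38
170·t² − 76·t + 112 = 0  ⇒  m = 38² − 170·112 = -17596
m = -17596 < 0,  v_rel·d = 38 > 0  ⇒  outside

inside=no margin=-17596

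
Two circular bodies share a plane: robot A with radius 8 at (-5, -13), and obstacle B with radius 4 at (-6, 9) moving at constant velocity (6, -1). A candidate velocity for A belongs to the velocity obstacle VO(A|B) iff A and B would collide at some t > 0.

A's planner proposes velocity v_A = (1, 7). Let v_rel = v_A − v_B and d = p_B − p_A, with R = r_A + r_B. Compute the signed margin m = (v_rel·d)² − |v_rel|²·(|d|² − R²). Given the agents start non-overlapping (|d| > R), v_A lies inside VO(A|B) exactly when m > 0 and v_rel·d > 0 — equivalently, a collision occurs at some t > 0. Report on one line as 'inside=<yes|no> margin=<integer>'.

d = (-1, 22),  |d|² = 485;  R = 8+4 = 12,  c = 485−12² = 341
v_rel = (-5, 8),  |v_rel|² = 89;  v_rel·d = (-5)·(-1) + (8)·(22) = 181
89·t² − 362·t + 341 = 0  ⇒  m = 181² − 89·341 = 2412
m = 2412 > 0,  v_rel·d = 181 > 0  ⇒  inside

inside=yes margin=2412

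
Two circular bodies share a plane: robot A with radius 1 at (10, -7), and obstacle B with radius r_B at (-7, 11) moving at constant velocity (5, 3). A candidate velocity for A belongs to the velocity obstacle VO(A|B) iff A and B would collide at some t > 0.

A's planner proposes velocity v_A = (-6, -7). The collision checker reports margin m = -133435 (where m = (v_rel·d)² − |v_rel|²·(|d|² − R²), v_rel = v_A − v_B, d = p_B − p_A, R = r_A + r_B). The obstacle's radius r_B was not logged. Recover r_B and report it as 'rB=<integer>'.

m = -133435
d = (-17, 18);  v_rel = (-11, -10),  |v_rel|² = 221
v_rel×d = (-11)·(18) − (-10)·(-17) = -368
since m = R²·221 − (-368)²:  R² = (135424 + -133435) / 221 = 9
R = √9 = 3  ⇒  r_B = 3 − 1 = 2

rB=2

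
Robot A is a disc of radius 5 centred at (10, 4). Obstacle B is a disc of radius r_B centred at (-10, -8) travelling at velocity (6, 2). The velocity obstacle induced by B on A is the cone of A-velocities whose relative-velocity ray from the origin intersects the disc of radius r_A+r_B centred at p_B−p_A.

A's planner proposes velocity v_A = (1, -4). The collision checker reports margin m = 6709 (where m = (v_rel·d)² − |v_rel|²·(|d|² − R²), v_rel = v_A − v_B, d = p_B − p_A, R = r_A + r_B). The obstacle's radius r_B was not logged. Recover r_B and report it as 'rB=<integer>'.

m = 6709
d = (-20, -12);  v_rel = (-5, -6),  |v_rel|² = 61
v_rel×d = (-5)·(-12) − (-6)·(-20) = -60
since m = R²·61 − (-60)²:  R² = (3600 + 6709) / 61 = 169
R = √169 = 13  ⇒  r_B = 13 − 5 = 8

rB=8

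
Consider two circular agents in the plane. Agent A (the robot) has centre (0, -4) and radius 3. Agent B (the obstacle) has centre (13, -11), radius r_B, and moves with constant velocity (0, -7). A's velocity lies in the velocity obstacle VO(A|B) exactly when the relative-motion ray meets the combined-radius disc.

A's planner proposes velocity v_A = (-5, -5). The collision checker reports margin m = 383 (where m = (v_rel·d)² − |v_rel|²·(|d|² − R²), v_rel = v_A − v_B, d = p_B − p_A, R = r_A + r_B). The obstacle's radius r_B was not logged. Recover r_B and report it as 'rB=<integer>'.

m = 383
d = (13, -7);  v_rel = (-5, 2),  |v_rel|² = 29
v_rel×d = (-5)·(-7) − (2)·(13) = 9
since m = R²·29 − 9²:  R² = (81 + 383) / 29 = 16
R = √16 = 4  ⇒  r_B = 4 − 3 = 1

rB=1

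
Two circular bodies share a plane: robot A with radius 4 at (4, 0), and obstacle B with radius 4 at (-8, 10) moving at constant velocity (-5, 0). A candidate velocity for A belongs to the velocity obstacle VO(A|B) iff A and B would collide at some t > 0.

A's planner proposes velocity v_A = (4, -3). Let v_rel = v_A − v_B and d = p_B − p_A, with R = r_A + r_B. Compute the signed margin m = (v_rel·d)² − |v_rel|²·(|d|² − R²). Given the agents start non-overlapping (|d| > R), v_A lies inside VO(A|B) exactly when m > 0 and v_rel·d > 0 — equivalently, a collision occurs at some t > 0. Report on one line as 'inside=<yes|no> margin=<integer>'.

d = (-12, 10),  |d|² = 244;  R = 4+4 = 8,  c = 244−8² = 180
v_rel = (9, -3),  |v_rel|² = 90;  v_rel·d = (9)·(-12) + (-3)·(10) = -138
90·t² + 276·t + 180 = 0  ⇒  m = (-138)² − 90·180 = 2844
m = 2844 > 0,  v_rel·d = -138 < 0  ⇒  outside

inside=no margin=2844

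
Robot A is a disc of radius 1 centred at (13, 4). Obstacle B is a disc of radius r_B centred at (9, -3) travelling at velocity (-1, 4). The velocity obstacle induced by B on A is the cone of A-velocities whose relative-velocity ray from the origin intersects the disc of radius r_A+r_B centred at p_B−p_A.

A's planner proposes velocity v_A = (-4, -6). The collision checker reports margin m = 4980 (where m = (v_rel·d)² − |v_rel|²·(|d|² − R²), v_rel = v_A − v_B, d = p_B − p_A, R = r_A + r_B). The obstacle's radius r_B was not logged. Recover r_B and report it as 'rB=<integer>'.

m = 4980
d = (-4, -7);  v_rel = (-3, -10),  |v_rel|² = 109
v_rel×d = (-3)·(-7) − (-10)·(-4) = -19
since m = R²·109 − (-19)²:  R² = (361 + 4980) / 109 = 49
R = √49 = 7  ⇒  r_B = 7 − 1 = 6

rB=6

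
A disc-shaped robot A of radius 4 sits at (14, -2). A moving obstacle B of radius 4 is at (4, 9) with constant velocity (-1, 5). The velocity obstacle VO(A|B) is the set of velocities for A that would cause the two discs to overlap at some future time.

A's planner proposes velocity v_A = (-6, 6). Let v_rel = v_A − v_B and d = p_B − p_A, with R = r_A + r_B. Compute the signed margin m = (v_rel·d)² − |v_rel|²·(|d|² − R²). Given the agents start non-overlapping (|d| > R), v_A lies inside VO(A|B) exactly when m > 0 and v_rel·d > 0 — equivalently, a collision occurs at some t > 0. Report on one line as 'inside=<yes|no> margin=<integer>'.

d = (-10, 11),  |d|² = 221;  R = 4+4 = 8,  c = 221−8² = 157
v_rel = (-5, 1),  |v_rel|² = 26;  v_rel·d = (-5)·(-10) + (1)·(11) = 61
26·t² − 122·t + 157 = 0  ⇒  m = 61² − 26·157 = -361
m = -361 < 0,  v_rel·d = 61 > 0  ⇒  outside

inside=no margin=-361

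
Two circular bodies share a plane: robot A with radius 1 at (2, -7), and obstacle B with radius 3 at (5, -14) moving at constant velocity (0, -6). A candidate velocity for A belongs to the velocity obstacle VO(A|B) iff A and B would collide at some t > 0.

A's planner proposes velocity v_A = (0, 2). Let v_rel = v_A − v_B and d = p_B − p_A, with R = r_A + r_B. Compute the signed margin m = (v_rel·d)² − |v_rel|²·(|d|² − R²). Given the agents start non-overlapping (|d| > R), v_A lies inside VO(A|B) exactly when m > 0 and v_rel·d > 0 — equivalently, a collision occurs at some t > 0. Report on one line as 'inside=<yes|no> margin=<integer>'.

d = (3, -7),  |d|² = 58;  R = 1+3 = 4,  c = 58−4² = 42
v_rel = (0, 8),  |v_rel|² = 64;  v_rel·d = (0)·(3) + (8)·(-7) = -56
64·t² + 112·t + 42 = 0  ⇒  m = (-56)² − 64·42 = 448
m = 448 > 0,  v_rel·d = -56 < 0  ⇒  outside

inside=no margin=448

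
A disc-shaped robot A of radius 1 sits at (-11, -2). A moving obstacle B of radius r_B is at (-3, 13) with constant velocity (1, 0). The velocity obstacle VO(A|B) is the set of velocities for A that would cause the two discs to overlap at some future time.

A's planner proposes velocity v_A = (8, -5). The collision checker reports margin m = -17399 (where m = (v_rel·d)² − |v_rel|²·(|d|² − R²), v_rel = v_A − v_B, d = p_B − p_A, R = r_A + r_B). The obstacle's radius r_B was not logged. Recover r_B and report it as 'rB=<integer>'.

m = -17399
d = (8, 15);  v_rel = (7, -5),  |v_rel|² = 74
v_rel×d = (7)·(15) − (-5)·(8) = 145
since m = R²·74 − 145²:  R² = (21025 + -17399) / 74 = 49
R = √49 = 7  ⇒  r_B = 7 − 1 = 6

rB=6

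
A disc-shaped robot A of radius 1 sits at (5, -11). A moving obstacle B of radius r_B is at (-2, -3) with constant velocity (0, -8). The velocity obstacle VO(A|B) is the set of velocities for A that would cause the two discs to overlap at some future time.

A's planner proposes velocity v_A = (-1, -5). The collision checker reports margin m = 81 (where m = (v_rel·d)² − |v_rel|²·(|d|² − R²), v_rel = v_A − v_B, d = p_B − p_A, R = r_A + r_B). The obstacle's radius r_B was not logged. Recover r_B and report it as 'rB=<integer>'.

m = 81
d = (-7, 8);  v_rel = (-1, 3),  |v_rel|² = 10
v_rel×d = (-1)·(8) − (3)·(-7) = 13
since m = R²·10 − 13²:  R² = (169 + 81) / 10 = 25
R = √25 = 5  ⇒  r_B = 5 − 1 = 4

rB=4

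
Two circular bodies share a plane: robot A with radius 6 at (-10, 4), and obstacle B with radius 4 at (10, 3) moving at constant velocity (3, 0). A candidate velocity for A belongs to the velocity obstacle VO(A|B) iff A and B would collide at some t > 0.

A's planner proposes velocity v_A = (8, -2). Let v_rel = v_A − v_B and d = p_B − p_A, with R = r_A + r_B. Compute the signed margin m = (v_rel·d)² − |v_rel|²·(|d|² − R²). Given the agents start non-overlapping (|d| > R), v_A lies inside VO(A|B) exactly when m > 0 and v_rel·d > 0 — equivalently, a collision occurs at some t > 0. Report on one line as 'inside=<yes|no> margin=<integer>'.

d = (20, -1),  |d|² = 401;  R = 6+4 = 10,  c = 401−10² = 301
v_rel = (5, -2),  |v_rel|² = 29;  v_rel·d = (5)·(20) + (-2)·(-1) = 102
29·t² − 204·t + 301 = 0  ⇒  m = 102² − 29·301 = 1675
m = 1675 > 0,  v_rel·d = 102 > 0  ⇒  inside

inside=yes margin=1675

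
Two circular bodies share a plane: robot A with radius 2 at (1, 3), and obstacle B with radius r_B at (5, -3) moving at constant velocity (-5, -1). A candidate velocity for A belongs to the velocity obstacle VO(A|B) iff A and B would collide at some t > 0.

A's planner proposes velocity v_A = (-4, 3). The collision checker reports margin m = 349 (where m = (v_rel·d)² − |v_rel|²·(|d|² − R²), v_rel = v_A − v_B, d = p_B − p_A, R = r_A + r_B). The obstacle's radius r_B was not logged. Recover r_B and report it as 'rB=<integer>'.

m = 349
d = (4, -6);  v_rel = (1, 4),  |v_rel|² = 17
v_rel×d = (1)·(-6) − (4)·(4) = -22
since m = R²·17 − (-22)²:  R² = (484 + 349) / 17 = 49
R = √49 = 7  ⇒  r_B = 7 − 2 = 5

rB=5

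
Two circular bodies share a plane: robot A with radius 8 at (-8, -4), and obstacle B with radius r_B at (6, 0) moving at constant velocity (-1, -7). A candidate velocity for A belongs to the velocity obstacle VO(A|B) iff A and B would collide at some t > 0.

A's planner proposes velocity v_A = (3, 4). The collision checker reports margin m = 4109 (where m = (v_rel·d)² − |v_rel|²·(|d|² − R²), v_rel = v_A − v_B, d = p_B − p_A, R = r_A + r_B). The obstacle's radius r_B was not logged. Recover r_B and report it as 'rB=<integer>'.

m = 4109
d = (14, 4);  v_rel = (4, 11),  |v_rel|² = 137
v_rel×d = (4)·(4) − (11)·(14) = -138
since m = R²·137 − (-138)²:  R² = (19044 + 4109) / 137 = 169
R = √169 = 13  ⇒  r_B = 13 − 8 = 5

rB=5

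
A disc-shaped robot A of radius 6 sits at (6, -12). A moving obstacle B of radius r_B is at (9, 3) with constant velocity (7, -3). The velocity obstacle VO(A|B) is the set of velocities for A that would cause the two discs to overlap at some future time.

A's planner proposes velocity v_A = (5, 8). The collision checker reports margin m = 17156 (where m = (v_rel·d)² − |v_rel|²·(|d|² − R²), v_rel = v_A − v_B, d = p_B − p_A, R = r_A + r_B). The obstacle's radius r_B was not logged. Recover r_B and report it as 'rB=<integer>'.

m = 17156
d = (3, 15);  v_rel = (-2, 11),  |v_rel|² = 125
v_rel×d = (-2)·(15) − (11)·(3) = -63
since m = R²·125 − (-63)²:  R² = (3969 + 17156) / 125 = 169
R = √169 = 13  ⇒  r_B = 13 − 6 = 7

rB=7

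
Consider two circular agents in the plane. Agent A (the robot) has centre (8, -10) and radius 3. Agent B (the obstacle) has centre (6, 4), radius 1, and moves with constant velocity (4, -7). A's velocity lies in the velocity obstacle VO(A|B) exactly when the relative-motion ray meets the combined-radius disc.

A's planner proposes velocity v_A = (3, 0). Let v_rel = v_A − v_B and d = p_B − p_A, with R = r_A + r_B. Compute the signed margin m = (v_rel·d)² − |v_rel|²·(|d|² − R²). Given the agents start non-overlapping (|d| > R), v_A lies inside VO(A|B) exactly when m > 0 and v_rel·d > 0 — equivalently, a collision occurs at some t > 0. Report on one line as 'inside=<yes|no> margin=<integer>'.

d = (-2, 14),  |d|² = 200;  R = 3+1 = 4,  c = 200−4² = 184
v_rel = (-1, 7),  |v_rel|² = 50;  v_rel·d = (-1)·(-2) + (7)·(14) = 100
50·t² − 200·t + 184 = 0  ⇒  m = 100² − 50·184 = 800
m = 800 > 0,  v_rel·d = 100 > 0  ⇒  inside

inside=yes margin=800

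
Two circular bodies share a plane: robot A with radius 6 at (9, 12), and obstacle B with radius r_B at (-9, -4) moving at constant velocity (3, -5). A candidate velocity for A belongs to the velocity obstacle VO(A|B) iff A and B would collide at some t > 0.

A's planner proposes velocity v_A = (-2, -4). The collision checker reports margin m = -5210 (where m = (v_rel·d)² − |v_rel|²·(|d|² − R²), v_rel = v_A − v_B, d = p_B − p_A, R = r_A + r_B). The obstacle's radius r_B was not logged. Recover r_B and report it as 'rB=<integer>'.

m = -5210
d = (-18, -16);  v_rel = (-5, 1),  |v_rel|² = 26
v_rel×d = (-5)·(-16) − (1)·(-18) = 98
since m = R²·26 − 98²:  R² = (9604 + -5210) / 26 = 169
R = √169 = 13  ⇒  r_B = 13 − 6 = 7

rB=7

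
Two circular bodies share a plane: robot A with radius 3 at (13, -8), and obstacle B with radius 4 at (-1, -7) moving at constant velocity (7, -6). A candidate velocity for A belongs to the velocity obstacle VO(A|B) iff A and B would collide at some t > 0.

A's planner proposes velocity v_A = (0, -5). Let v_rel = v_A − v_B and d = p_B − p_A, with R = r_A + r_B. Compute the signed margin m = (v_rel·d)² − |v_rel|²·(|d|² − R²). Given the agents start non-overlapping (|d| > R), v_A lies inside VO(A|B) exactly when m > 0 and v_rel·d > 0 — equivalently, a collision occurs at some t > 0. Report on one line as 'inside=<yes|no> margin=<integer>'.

d = (-14, 1),  |d|² = 197;  R = 3+4 = 7,  c = 197−7² = 148
v_rel = (-7, 1),  |v_rel|² = 50;  v_rel·d = (-7)·(-14) + (1)·(1) = 99
50·t² − 198·t + 148 = 0  ⇒  m = 99² − 50·148 = 2401
m = 2401 > 0,  v_rel·d = 99 > 0  ⇒  inside

inside=yes margin=2401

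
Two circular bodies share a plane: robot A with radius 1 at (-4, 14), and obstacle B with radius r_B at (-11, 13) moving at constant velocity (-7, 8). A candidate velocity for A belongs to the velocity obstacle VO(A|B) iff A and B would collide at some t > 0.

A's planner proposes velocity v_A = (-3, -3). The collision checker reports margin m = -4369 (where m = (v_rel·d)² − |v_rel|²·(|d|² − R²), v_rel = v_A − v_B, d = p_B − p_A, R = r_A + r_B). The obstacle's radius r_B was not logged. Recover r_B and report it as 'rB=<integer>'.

m = -4369
d = (-7, -1);  v_rel = (4, -11),  |v_rel|² = 137
v_rel×d = (4)·(-1) − (-11)·(-7) = -81
since m = R²·137 − (-81)²:  R² = (6561 + -4369) / 137 = 16
R = √16 = 4  ⇒  r_B = 4 − 1 = 3

rB=3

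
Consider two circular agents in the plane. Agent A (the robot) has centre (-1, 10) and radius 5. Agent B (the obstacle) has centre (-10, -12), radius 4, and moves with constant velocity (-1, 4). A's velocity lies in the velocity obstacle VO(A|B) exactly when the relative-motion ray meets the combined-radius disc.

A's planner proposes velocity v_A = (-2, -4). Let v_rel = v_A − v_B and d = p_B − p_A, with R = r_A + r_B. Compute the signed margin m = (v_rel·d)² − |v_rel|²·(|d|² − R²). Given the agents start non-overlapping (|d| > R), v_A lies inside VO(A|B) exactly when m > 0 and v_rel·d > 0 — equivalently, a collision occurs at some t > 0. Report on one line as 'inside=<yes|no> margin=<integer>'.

d = (-9, -22),  |d|² = 565;  R = 5+4 = 9,  c = 565−9² = 484
v_rel = (-1, -8),  |v_rel|² = 65;  v_rel·d = (-1)·(-9) + (-8)·(-22) = 185
65·t² − 370·t + 484 = 0  ⇒  m = 185² − 65·484 = 2765
m = 2765 > 0,  v_rel·d = 185 > 0  ⇒  inside

inside=yes margin=2765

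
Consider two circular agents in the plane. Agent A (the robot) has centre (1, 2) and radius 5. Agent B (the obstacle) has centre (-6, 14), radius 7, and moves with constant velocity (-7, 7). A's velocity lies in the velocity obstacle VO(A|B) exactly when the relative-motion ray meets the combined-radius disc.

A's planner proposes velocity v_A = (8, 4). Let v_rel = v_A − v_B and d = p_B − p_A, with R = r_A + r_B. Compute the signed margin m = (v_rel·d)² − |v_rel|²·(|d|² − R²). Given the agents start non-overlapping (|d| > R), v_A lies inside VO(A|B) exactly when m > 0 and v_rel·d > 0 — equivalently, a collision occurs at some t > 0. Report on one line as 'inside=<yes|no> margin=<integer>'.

d = (-7, 12),  |d|² = 193;  R = 5+7 = 12,  c = 193−12² = 49
v_rel = (15, -3),  |v_rel|² = 234;  v_rel·d = (15)·(-7) + (-3)·(12) = -141
234·t² + 282·t + 49 = 0  ⇒  m = (-141)² − 234·49 = 8415
m = 8415 > 0,  v_rel·d = -141 < 0  ⇒  outside

inside=no margin=8415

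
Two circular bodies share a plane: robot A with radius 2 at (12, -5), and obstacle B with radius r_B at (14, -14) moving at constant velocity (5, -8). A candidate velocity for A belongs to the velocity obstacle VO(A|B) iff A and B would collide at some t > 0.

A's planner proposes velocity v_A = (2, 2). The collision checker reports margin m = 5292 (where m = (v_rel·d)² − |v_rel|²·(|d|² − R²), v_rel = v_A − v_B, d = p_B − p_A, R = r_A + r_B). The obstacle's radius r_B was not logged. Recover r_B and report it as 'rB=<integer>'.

m = 5292
d = (2, -9);  v_rel = (-3, 10),  |v_rel|² = 109
v_rel×d = (-3)·(-9) − (10)·(2) = 7
since m = R²·109 − 7²:  R² = (49 + 5292) / 109 = 49
R = √49 = 7  ⇒  r_B = 7 − 2 = 5

rB=5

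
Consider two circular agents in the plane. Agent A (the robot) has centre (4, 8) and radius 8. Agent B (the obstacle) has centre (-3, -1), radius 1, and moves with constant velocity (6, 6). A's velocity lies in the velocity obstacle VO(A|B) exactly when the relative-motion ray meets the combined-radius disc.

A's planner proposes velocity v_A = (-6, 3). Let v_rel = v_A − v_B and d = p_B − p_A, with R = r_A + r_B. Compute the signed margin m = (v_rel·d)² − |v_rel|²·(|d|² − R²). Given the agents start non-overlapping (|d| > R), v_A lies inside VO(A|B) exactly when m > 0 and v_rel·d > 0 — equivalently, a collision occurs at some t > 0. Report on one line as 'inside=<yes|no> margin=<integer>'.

d = (-7, -9),  |d|² = 130;  R = 8+1 = 9,  c = 130−9² = 49
v_rel = (-12, -3),  |v_rel|² = 153;  v_rel·d = (-12)·(-7) + (-3)·(-9) = 111
153·t² − 222·t + 49 = 0  ⇒  m = 111² − 153·49 = 4824
m = 4824 > 0,  v_rel·d = 111 > 0  ⇒  inside

inside=yes margin=4824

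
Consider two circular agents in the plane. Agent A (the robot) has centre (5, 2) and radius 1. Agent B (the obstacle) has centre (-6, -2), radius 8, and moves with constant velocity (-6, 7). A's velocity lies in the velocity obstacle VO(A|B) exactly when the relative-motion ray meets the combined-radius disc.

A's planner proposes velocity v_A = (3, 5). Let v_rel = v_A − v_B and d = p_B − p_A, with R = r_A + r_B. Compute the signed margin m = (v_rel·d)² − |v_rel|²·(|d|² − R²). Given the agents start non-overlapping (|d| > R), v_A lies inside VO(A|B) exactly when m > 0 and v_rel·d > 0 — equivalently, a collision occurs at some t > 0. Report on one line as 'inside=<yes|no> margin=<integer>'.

d = (-11, -4),  |d|² = 137;  R = 1+8 = 9,  c = 137−9² = 56
v_rel = (9, -2),  |v_rel|² = 85;  v_rel·d = (9)·(-11) + (-2)·(-4) = -91
85·t² + 182·t + 56 = 0  ⇒  m = (-91)² − 85·56 = 3521
m = 3521 > 0,  v_rel·d = -91 < 0  ⇒  outside

inside=no margin=3521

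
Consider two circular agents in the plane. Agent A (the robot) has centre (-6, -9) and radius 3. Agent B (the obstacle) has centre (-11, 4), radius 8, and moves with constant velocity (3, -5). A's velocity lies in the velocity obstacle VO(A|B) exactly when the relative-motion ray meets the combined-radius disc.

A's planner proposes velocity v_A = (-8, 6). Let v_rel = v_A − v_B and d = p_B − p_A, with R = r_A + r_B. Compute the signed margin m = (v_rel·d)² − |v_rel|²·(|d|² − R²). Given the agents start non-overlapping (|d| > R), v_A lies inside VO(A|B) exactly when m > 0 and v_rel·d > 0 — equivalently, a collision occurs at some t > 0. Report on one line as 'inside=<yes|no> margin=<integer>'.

d = (-5, 13),  |d|² = 194;  R = 3+8 = 11,  c = 194−11² = 73
v_rel = (-11, 11),  |v_rel|² = 242;  v_rel·d = (-11)·(-5) + (11)·(13) = 198
242·t² − 396·t + 73 = 0  ⇒  m = 198² − 242·73 = 21538
m = 21538 > 0,  v_rel·d = 198 > 0  ⇒  inside

inside=yes margin=21538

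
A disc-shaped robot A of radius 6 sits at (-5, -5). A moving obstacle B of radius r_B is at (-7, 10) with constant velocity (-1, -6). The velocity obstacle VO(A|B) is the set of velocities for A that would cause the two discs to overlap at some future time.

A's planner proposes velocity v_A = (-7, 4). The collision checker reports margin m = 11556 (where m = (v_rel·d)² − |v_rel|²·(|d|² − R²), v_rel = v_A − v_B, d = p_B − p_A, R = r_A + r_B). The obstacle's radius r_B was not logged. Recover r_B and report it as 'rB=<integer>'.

m = 11556
d = (-2, 15);  v_rel = (-6, 10),  |v_rel|² = 136
v_rel×d = (-6)·(15) − (10)·(-2) = -70
since m = R²·136 − (-70)²:  R² = (4900 + 11556) / 136 = 121
R = √121 = 11  ⇒  r_B = 11 − 6 = 5

rB=5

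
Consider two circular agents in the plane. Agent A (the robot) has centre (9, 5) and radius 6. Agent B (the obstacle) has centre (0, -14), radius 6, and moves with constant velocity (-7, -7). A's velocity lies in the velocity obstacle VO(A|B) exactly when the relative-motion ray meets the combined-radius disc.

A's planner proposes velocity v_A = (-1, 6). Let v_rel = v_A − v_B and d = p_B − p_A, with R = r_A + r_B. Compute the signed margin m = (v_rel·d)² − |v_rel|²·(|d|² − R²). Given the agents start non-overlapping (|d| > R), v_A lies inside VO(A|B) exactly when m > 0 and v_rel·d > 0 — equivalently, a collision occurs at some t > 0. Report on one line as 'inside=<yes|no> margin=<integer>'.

d = (-9, -19),  |d|² = 442;  R = 6+6 = 12,  c = 442−12² = 298
v_rel = (6, 13),  |v_rel|² = 205;  v_rel·d = (6)·(-9) + (13)·(-19) = -301
205·t² + 602·t + 298 = 0  ⇒  m = (-301)² − 205·298 = 29511
m = 29511 > 0,  v_rel·d = -301 < 0  ⇒  outside

inside=no margin=29511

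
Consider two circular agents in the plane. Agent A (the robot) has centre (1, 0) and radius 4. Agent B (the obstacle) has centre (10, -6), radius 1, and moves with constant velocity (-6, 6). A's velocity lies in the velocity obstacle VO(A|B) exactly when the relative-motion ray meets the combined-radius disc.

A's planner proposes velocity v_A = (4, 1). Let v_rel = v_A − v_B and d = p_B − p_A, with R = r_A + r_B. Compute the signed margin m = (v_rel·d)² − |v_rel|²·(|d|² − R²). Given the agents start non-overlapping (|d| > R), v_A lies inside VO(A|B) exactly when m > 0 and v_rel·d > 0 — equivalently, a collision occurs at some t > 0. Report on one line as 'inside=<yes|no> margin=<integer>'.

d = (9, -6),  |d|² = 117;  R = 4+1 = 5,  c = 117−5² = 92
v_rel = (10, -5),  |v_rel|² = 125;  v_rel·d = (10)·(9) + (-5)·(-6) = 120
125·t² − 240·t + 92 = 0  ⇒  m = 120² − 125·92 = 2900
m = 2900 > 0,  v_rel·d = 120 > 0  ⇒  inside

inside=yes margin=2900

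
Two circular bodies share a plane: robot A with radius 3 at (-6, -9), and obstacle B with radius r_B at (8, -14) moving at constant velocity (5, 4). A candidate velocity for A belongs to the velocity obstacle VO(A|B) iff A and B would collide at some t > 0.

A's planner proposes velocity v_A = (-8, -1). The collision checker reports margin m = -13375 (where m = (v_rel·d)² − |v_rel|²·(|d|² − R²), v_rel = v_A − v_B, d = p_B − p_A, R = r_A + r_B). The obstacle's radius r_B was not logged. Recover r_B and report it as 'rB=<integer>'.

m = -13375
d = (14, -5);  v_rel = (-13, -5),  |v_rel|² = 194
v_rel×d = (-13)·(-5) − (-5)·(14) = 135
since m = R²·194 − 135²:  R² = (18225 + -13375) / 194 = 25
R = √25 = 5  ⇒  r_B = 5 − 3 = 2

rB=2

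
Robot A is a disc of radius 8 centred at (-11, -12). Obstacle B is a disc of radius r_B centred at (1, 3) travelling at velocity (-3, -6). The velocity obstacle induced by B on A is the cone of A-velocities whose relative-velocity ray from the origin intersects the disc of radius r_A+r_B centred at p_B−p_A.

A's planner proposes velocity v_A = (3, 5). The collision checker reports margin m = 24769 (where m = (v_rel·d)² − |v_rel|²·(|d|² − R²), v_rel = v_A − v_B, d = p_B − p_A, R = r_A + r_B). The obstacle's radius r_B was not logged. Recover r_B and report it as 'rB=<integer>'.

m = 24769
d = (12, 15);  v_rel = (6, 11),  |v_rel|² = 157
v_rel×d = (6)·(15) − (11)·(12) = -42
since m = R²·157 − (-42)²:  R² = (1764 + 24769) / 157 = 169
R = √169 = 13  ⇒  r_B = 13 − 8 = 5

rB=5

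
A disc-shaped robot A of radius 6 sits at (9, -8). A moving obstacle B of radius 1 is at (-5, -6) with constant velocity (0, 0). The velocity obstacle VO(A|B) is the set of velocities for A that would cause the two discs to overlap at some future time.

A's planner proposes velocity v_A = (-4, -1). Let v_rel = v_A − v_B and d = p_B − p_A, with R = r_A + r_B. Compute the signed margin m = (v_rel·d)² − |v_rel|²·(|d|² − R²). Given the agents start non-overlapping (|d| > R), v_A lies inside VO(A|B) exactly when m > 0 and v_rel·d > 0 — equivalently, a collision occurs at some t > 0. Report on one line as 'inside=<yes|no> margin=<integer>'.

d = (-14, 2),  |d|² = 200;  R = 6+1 = 7,  c = 200−7² = 151
v_rel = (-4, -1),  |v_rel|² = 17;  v_rel·d = (-4)·(-14) + (-1)·(2) = 54
17·t² − 108·t + 151 = 0  ⇒  m = 54² − 17·151 = 349
m = 349 > 0,  v_rel·d = 54 > 0  ⇒  inside

inside=yes margin=349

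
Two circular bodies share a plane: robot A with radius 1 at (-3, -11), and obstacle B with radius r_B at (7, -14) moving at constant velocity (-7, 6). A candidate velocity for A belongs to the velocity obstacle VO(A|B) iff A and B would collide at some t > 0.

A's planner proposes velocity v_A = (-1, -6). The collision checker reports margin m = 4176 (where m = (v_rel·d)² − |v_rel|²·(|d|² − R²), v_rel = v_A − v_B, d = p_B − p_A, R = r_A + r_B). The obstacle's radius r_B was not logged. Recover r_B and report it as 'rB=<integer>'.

m = 4176
d = (10, -3);  v_rel = (6, -12),  |v_rel|² = 180
v_rel×d = (6)·(-3) − (-12)·(10) = 102
since m = R²·180 − 102²:  R² = (10404 + 4176) / 180 = 81
R = √81 = 9  ⇒  r_B = 9 − 1 = 8

rB=8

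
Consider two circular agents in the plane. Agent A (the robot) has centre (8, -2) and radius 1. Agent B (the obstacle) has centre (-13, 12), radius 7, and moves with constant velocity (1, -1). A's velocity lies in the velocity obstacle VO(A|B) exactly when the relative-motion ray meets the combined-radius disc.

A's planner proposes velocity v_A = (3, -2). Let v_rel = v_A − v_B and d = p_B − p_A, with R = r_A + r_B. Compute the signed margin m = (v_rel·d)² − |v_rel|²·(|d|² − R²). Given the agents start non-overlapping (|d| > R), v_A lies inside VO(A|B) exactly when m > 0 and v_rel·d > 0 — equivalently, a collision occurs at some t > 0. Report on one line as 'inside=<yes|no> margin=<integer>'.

d = (-21, 14),  |d|² = 637;  R = 1+7 = 8,  c = 637−8² = 573
v_rel = (2, -1),  |v_rel|² = 5;  v_rel·d = (2)·(-21) + (-1)·(14) = -56
5·t² + 112·t + 573 = 0  ⇒  m = (-56)² − 5·573 = 271
m = 271 > 0,  v_rel·d = -56 < 0  ⇒  outside

inside=no margin=271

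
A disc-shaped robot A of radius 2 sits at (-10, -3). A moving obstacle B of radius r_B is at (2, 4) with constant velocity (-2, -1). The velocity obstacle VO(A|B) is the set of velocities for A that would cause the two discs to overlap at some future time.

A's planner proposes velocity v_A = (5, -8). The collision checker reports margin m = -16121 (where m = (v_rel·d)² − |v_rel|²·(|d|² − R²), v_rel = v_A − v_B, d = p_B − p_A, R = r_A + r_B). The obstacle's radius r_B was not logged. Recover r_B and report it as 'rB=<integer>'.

m = -16121
d = (12, 7);  v_rel = (7, -7),  |v_rel|² = 98
v_rel×d = (7)·(7) − (-7)·(12) = 133
since m = R²·98 − 133²:  R² = (17689 + -16121) / 98 = 16
R = √16 = 4  ⇒  r_B = 4 − 2 = 2

rB=2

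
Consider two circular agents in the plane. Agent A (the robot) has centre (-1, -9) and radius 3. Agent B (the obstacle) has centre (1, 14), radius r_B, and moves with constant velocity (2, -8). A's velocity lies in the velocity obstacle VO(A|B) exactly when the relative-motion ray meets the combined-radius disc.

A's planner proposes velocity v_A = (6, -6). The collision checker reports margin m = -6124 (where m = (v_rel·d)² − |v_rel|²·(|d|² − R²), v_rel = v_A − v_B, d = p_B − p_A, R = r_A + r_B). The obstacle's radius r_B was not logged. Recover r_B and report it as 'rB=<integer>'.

m = -6124
d = (2, 23);  v_rel = (4, 2),  |v_rel|² = 20
v_rel×d = (4)·(23) − (2)·(2) = 88
since m = R²·20 − 88²:  R² = (7744 + -6124) / 20 = 81
R = √81 = 9  ⇒  r_B = 9 − 3 = 6

rB=6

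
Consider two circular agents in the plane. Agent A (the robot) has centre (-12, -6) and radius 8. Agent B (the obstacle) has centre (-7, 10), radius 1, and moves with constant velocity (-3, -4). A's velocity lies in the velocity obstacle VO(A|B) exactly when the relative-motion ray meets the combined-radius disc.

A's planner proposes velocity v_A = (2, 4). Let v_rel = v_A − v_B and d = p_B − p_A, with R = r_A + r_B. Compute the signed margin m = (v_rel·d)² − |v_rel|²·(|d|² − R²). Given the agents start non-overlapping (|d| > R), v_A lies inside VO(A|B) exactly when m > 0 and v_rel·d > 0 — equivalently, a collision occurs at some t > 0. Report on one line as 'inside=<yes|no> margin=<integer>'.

d = (5, 16),  |d|² = 281;  R = 8+1 = 9,  c = 281−9² = 200
v_rel = (5, 8),  |v_rel|² = 89;  v_rel·d = (5)·(5) + (8)·(16) = 153
89·t² − 306·t + 200 = 0  ⇒  m = 153² − 89·200 = 5609
m = 5609 > 0,  v_rel·d = 153 > 0  ⇒  inside

inside=yes margin=5609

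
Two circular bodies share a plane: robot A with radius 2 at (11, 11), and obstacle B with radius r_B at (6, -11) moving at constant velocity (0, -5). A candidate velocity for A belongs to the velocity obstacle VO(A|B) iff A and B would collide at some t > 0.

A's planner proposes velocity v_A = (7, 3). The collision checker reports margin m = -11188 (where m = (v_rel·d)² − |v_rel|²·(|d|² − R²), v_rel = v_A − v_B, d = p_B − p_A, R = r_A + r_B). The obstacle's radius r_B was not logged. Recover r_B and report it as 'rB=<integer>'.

m = -11188
d = (-5, -22);  v_rel = (7, 8),  |v_rel|² = 113
v_rel×d = (7)·(-22) − (8)·(-5) = -114
since m = R²·113 − (-114)²:  R² = (12996 + -11188) / 113 = 16
R = √16 = 4  ⇒  r_B = 4 − 2 = 2

rB=2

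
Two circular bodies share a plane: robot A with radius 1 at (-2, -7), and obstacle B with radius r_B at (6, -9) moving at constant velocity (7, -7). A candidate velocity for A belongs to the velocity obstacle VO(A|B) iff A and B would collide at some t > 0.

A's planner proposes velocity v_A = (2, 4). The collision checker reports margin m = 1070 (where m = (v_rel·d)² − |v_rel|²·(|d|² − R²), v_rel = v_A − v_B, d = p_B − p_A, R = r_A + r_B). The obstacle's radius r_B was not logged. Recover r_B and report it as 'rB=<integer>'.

m = 1070
d = (8, -2);  v_rel = (-5, 11),  |v_rel|² = 146
v_rel×d = (-5)·(-2) − (11)·(8) = -78
since m = R²·146 − (-78)²:  R² = (6084 + 1070) / 146 = 49
R = √49 = 7  ⇒  r_B = 7 − 1 = 6

rB=6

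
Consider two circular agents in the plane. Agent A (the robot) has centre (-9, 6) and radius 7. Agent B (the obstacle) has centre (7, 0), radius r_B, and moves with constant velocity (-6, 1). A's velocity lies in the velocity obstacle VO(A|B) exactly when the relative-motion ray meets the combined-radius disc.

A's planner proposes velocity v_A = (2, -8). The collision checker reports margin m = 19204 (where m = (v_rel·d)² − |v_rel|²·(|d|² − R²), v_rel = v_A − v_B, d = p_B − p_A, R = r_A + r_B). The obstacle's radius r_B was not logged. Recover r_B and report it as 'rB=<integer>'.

m = 19204
d = (16, -6);  v_rel = (8, -9),  |v_rel|² = 145
v_rel×d = (8)·(-6) − (-9)·(16) = 96
since m = R²·145 − 96²:  R² = (9216 + 19204) / 145 = 196
R = √196 = 14  ⇒  r_B = 14 − 7 = 7

rB=7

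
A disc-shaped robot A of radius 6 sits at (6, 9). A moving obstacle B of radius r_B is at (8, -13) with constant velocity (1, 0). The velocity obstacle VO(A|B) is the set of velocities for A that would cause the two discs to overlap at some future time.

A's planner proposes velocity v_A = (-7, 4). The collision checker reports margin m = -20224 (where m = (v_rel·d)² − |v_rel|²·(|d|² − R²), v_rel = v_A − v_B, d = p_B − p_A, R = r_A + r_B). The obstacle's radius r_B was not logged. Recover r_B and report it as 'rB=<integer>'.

m = -20224
d = (2, -22);  v_rel = (-8, 4),  |v_rel|² = 80
v_rel×d = (-8)·(-22) − (4)·(2) = 168
since m = R²·80 − 168²:  R² = (28224 + -20224) / 80 = 100
R = √100 = 10  ⇒  r_B = 10 − 6 = 4

rB=4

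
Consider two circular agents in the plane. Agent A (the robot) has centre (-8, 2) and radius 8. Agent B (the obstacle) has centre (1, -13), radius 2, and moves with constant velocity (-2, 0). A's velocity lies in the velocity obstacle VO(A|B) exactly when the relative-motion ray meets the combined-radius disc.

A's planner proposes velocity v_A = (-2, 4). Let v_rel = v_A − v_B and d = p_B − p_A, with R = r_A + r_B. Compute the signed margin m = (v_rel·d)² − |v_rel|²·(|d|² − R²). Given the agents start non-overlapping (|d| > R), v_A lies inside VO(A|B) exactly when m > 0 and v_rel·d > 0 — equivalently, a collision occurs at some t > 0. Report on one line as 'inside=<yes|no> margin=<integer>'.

d = (9, -15),  |d|² = 306;  R = 8+2 = 10,  c = 306−10² = 206
v_rel = (0, 4),  |v_rel|² = 16;  v_rel·d = (0)·(9) + (4)·(-15) = -60
16·t² + 120·t + 206 = 0  ⇒  m = (-60)² − 16·206 = 304
m = 304 > 0,  v_rel·d = -60 < 0  ⇒  outside

inside=no margin=304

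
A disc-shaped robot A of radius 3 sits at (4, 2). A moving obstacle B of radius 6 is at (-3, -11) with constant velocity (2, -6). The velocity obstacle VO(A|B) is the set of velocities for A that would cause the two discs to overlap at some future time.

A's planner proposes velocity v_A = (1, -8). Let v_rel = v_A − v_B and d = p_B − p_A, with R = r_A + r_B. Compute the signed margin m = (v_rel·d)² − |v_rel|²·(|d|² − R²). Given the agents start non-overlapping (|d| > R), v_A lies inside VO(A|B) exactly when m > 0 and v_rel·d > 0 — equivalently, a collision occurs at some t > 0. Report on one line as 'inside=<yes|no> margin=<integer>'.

d = (-7, -13),  |d|² = 218;  R = 3+6 = 9,  c = 218−9² = 137
v_rel = (-1, -2),  |v_rel|² = 5;  v_rel·d = (-1)·(-7) + (-2)·(-13) = 33
5·t² − 66·t + 137 = 0  ⇒  m = 33² − 5·137 = 404
m = 404 > 0,  v_rel·d = 33 > 0  ⇒  inside

inside=yes margin=404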